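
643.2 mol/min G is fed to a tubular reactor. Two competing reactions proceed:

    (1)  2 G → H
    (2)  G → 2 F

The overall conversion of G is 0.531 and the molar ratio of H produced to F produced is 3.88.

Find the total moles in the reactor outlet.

Conversion of G: G consumed = 0.531 × 643.2 = 341.5 mol/min = 2ξ₁ + 1ξ₂.
Selectivity: 1ξ₁ / (2ξ₂) = 3.88 → ξ₁ = 7.76 ξ₂.
Substitute: (2·7.76 + 1) ξ₂ = 341.5 → ξ₂ = 20.67 mol/min, ξ₁ = 160.4 mol/min.
Outlet amounts (n = n₀ + Σ ν·ξ):
  G: 643.2 − 2(160.4) − 1(20.67) = 301.7
  H: 0 + 1(160.4) = 160.4
  F: 0 + 2(20.67) = 41.35
Total out = 301.7 + 160.4 + 41.35 = 503.4 mol/min.

503 mol/min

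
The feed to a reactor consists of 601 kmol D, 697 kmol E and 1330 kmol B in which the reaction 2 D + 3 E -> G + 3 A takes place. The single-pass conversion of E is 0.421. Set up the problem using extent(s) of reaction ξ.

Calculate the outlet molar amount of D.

E reacted = 0.421 × 697 = 293.4 kmol; ν_E = −3, so ξ = 293.4/3 = 97.81 kmol.
Outlet amounts (n = n₀ + ν ξ):
  D: 601 − 2(97.81) = 405.4
  E: 697 − 3(97.81) = 403.6
  G: 0 + 1(97.81) = 97.81
  A: 0 + 3(97.81) = 293.4
  B: 1330 (inert)

405 kmol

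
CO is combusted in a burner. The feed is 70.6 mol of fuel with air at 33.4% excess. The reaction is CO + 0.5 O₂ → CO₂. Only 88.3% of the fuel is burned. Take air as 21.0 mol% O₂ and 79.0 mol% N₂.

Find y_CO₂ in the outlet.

0.236

Stoichiometric O₂ = 0.5 × 70.6 = 35.3 mol; O₂ fed = 35.3 × 1.334 = 47.09 mol.
N₂ fed = 47.09 × 79/21 = 177.1 mol.
Fuel reacted = 0.883 × 70.6 → ξ = 62.34 mol.
Outlet (n = n₀ + ν ξ):
  CO: 70.6 − 1(62.34) = 8.26
  O₂: 47.09 − 0.5(62.34) = 15.92
  N₂: 177.1 (inert)
  CO₂: 0 + 1(62.34) = 62.34
Total out = 263.7 mol; y_CO₂ = 62.34 / 263.7 = 0.2364.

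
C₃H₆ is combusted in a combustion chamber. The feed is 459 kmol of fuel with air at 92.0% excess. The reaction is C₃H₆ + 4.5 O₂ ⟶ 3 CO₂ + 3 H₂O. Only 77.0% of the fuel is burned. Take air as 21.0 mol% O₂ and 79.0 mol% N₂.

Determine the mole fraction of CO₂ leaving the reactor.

Stoichiometric O₂ = 4.5 × 459 = 2066 kmol; O₂ fed = 2066 × 1.920 = 3966 kmol.
N₂ fed = 3966 × 79/21 = 14920 kmol.
Fuel reacted = 0.77 × 459 → ξ = 353.4 kmol.
Outlet (n = n₀ + ν ξ):
  C₃H₆: 459 − 1(353.4) = 105.6
  O₂: 3966 − 4.5(353.4) = 2375
  N₂: 14920 (inert)
  CO₂: 0 + 3(353.4) = 1060
  H₂O: 0 + 3(353.4) = 1060
Total out = 19520 kmol; y_CO₂ = 1060 / 19520 = 0.05432.

0.0543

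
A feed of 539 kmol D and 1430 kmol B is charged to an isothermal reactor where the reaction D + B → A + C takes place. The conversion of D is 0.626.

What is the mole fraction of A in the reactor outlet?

0.171

D reacted = 0.626 × 539 = 337.4 kmol; ν_D = −1, so ξ = 337.4/1 = 337.4 kmol.
Outlet amounts (n = n₀ + ν ξ):
  D: 539 − 1(337.4) = 201.6
  B: 1430 − 1(337.4) = 1093
  A: 0 + 1(337.4) = 337.4
  C: 0 + 1(337.4) = 337.4
Total out = 1969 kmol; y_A = 337.4 / 1969 = 0.1714.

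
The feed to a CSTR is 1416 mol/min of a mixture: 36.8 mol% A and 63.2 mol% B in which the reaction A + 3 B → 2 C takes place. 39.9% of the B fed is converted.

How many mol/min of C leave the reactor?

238 mol/min

B reacted = 0.399 × 894.9 = 357.1 mol/min; ν_B = −3, so ξ = 357.1/3 = 119 mol/min.
Outlet amounts (n = n₀ + ν ξ):
  A: 521.1 − 1(119) = 402.1
  B: 894.9 − 3(119) = 537.8
  C: 0 + 2(119) = 238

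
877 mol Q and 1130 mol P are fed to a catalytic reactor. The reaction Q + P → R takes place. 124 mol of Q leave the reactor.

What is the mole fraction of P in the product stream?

0.301

For Q: n = n₀ − 1ξ → 124 = 877 − 1ξ, giving ξ = 753 mol.
Outlet amounts (n = n₀ + ν ξ):
  Q: 877 − 1(753) = 124
  P: 1130 − 1(753) = 377
  R: 0 + 1(753) = 753
Total out = 1254 mol; y_P = 377 / 1254 = 0.3006.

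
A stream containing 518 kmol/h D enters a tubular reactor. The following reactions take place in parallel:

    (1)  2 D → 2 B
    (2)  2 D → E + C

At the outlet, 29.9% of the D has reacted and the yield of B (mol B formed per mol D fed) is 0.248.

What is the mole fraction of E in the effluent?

0.0255

Yield of B: 2ξ₁ / 518 = 0.248 → ξ₁ = 64.23 kmol/h.
Conversion of D: 2ξ₁ + 2ξ₂ = 0.299 × 518 = 154.9 → ξ₂ = 13.21 kmol/h.
Outlet amounts (n = n₀ + Σ ν·ξ):
  D: 518 − 2(64.23) − 2(13.21) = 363.1
  B: 0 + 2(64.23) = 128.5
  E: 0 + 1(13.21) = 13.21
  C: 0 + 1(13.21) = 13.21
Total out = 518 kmol/h; y_E = 13.21 / 518 = 0.0255.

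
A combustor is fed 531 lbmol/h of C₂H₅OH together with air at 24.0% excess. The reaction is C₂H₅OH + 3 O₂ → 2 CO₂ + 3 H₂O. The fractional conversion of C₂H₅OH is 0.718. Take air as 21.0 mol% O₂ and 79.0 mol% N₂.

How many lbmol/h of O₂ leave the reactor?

Stoichiometric O₂ = 3 × 531 = 1593 lbmol/h; O₂ fed = 1593 × 1.240 = 1975 lbmol/h.
N₂ fed = 1975 × 79/21 = 7431 lbmol/h.
Fuel reacted = 0.718 × 531 → ξ = 381.3 lbmol/h.
Outlet (n = n₀ + ν ξ):
  C₂H₅OH: 531 − 1(381.3) = 149.7
  O₂: 1975 − 3(381.3) = 831.5
  N₂: 7431 (inert)
  CO₂: 0 + 2(381.3) = 762.5
  H₂O: 0 + 3(381.3) = 1144

832 lbmol/h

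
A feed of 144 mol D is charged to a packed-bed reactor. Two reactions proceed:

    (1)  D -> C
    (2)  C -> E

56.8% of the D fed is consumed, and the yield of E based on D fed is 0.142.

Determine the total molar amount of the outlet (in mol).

144 mol

Conversion of D: D consumed = 1ξ₁ = 0.568 × 144 → ξ₁ = 81.79 mol.
Yield of E: 1ξ₂ / 144 = 0.142 → ξ₂ = 20.45 mol.
Outlet amounts (n = n₀ + Σ ν·ξ):
  D: 144 − 1(81.79) = 62.21
  C: 0 + 1(81.79) − 1(20.45) = 61.34
  E: 0 + 1(20.45) = 20.45
Total out = 62.21 + 61.34 + 20.45 = 144 mol.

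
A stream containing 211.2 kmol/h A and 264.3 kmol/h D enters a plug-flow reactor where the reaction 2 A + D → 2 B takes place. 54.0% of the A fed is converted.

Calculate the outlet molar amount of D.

A reacted = 0.54 × 211.2 = 114 kmol/h; ν_A = −2, so ξ = 114/2 = 57.02 kmol/h.
Outlet amounts (n = n₀ + ν ξ):
  A: 211.2 − 2(57.02) = 97.15
  D: 264.3 − 1(57.02) = 207.3
  B: 0 + 2(57.02) = 114

207 kmol/h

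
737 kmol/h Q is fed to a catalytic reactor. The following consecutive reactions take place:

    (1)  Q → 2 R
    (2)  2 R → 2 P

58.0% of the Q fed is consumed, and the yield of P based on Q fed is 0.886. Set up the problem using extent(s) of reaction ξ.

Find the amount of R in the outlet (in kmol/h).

Conversion of Q: Q consumed = 1ξ₁ = 0.58 × 737 → ξ₁ = 427.5 kmol/h.
Yield of P: 2ξ₂ / 737 = 0.886 → ξ₂ = 326.5 kmol/h.
Outlet amounts (n = n₀ + Σ ν·ξ):
  Q: 737 − 1(427.5) = 309.5
  R: 0 + 2(427.5) − 2(326.5) = 201.9
  P: 0 + 2(326.5) = 653

202 kmol/h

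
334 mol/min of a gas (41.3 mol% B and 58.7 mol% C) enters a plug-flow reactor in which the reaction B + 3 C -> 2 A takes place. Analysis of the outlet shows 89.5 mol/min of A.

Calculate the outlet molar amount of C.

For A: n = n₀ + 2ξ → 89.5 = 0 + 2ξ, giving ξ = 44.75 mol/min.
Outlet amounts (n = n₀ + ν ξ):
  B: 137.9 − 1(44.75) = 93.19
  C: 196.1 − 3(44.75) = 61.81
  A: 0 + 2(44.75) = 89.5

61.8 mol/min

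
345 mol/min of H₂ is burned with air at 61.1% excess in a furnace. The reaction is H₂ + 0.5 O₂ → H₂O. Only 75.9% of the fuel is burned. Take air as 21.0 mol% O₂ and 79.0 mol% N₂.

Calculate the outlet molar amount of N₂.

1050 mol/min

Stoichiometric O₂ = 0.5 × 345 = 172.5 mol/min; O₂ fed = 172.5 × 1.611 = 277.9 mol/min.
N₂ fed = 277.9 × 79/21 = 1045 mol/min.
Fuel reacted = 0.759 × 345 → ξ = 261.9 mol/min.
Outlet (n = n₀ + ν ξ):
  H₂: 345 − 1(261.9) = 83.14
  O₂: 277.9 − 0.5(261.9) = 147
  N₂: 1045 (inert)
  H₂O: 0 + 1(261.9) = 261.9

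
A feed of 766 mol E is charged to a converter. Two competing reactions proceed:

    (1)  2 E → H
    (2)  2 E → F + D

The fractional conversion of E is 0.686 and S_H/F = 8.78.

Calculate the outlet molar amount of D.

Conversion of E: E consumed = 0.686 × 766 = 525.5 mol = 2ξ₁ + 2ξ₂.
Selectivity: 1ξ₁ / (1ξ₂) = 8.78 → ξ₁ = 8.78 ξ₂.
Substitute: (2·8.78 + 2) ξ₂ = 525.5 → ξ₂ = 26.86 mol, ξ₁ = 235.9 mol.
Outlet amounts (n = n₀ + Σ ν·ξ):
  E: 766 − 2(235.9) − 2(26.86) = 240.5
  H: 0 + 1(235.9) = 235.9
  F: 0 + 1(26.86) = 26.86
  D: 0 + 1(26.86) = 26.86

26.9 mol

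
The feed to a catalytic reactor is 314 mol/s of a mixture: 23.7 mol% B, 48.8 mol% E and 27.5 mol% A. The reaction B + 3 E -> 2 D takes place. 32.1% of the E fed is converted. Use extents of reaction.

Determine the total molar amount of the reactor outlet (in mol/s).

281 mol/s

E reacted = 0.321 × 153.2 = 49.19 mol/s; ν_E = −3, so ξ = 49.19/3 = 16.4 mol/s.
Outlet amounts (n = n₀ + ν ξ):
  B: 74.42 − 1(16.4) = 58.02
  E: 153.2 − 3(16.4) = 104
  D: 0 + 2(16.4) = 32.79
  A: 86.35 (inert)
Total out = 58.02 + 104 + 32.79 + 86.35 = 281.2 mol/s.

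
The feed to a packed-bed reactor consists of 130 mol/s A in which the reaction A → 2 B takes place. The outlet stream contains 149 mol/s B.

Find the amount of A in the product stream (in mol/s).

For B: n = n₀ + 2ξ → 149 = 0 + 2ξ, giving ξ = 74.5 mol/s.
Outlet amounts (n = n₀ + ν ξ):
  A: 130 − 1(74.5) = 55.5
  B: 0 + 2(74.5) = 149

55.5 mol/s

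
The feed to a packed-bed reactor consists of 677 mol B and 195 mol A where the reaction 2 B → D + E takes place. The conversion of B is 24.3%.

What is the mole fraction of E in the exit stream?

B reacted = 0.243 × 677 = 164.5 mol; ν_B = −2, so ξ = 164.5/2 = 82.26 mol.
Outlet amounts (n = n₀ + ν ξ):
  B: 677 − 2(82.26) = 512.5
  D: 0 + 1(82.26) = 82.26
  E: 0 + 1(82.26) = 82.26
  A: 195 (inert)
Total out = 872 mol; y_E = 82.26 / 872 = 0.09433.

0.0943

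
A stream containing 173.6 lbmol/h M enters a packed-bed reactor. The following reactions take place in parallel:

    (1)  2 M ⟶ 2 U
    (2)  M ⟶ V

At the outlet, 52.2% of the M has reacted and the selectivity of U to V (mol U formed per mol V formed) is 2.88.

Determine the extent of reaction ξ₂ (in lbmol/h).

Conversion of M: M consumed = 0.522 × 173.6 = 90.62 lbmol/h = 2ξ₁ + 1ξ₂.
Selectivity: 2ξ₁ / (1ξ₂) = 2.88 → ξ₁ = 1.44 ξ₂.
Substitute: (2·1.44 + 1) ξ₂ = 90.62 → ξ₂ = 23.36 lbmol/h, ξ₁ = 33.63 lbmol/h.
Outlet amounts (n = n₀ + Σ ν·ξ):
  M: 173.6 − 2(33.63) − 1(23.36) = 82.98
  U: 0 + 2(33.63) = 67.26
  V: 0 + 1(23.36) = 23.36

ξ₂ = 23.4 lbmol/h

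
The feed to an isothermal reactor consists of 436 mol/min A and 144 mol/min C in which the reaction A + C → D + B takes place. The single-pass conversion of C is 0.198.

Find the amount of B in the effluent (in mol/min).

28.5 mol/min

C reacted = 0.198 × 144 = 28.51 mol/min; ν_C = −1, so ξ = 28.51/1 = 28.51 mol/min.
Outlet amounts (n = n₀ + ν ξ):
  A: 436 − 1(28.51) = 407.5
  C: 144 − 1(28.51) = 115.5
  D: 0 + 1(28.51) = 28.51
  B: 0 + 1(28.51) = 28.51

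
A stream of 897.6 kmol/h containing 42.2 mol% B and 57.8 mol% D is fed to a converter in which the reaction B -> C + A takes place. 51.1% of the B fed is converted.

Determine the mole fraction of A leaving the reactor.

0.177

B reacted = 0.511 × 378.8 = 193.6 kmol/h; ν_B = −1, so ξ = 193.6/1 = 193.6 kmol/h.
Outlet amounts (n = n₀ + ν ξ):
  B: 378.8 − 1(193.6) = 185.2
  C: 0 + 1(193.6) = 193.6
  A: 0 + 1(193.6) = 193.6
  D: 518.8 (inert)
Total out = 1091 kmol/h; y_A = 193.6 / 1091 = 0.1774.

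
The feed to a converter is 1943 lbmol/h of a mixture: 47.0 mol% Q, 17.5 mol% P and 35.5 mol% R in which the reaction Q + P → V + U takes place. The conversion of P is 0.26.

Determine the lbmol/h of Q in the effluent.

P reacted = 0.26 × 340 = 88.41 lbmol/h; ν_P = −1, so ξ = 88.41/1 = 88.41 lbmol/h.
Outlet amounts (n = n₀ + ν ξ):
  Q: 913.2 − 1(88.41) = 824.8
  P: 340 − 1(88.41) = 251.6
  V: 0 + 1(88.41) = 88.41
  U: 0 + 1(88.41) = 88.41
  R: 689.8 (inert)

825 lbmol/h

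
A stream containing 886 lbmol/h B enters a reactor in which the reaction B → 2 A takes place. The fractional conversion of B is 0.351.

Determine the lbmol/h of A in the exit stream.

622 lbmol/h

B reacted = 0.351 × 886 = 311 lbmol/h; ν_B = −1, so ξ = 311/1 = 311 lbmol/h.
Outlet amounts (n = n₀ + ν ξ):
  B: 886 − 1(311) = 575
  A: 0 + 2(311) = 622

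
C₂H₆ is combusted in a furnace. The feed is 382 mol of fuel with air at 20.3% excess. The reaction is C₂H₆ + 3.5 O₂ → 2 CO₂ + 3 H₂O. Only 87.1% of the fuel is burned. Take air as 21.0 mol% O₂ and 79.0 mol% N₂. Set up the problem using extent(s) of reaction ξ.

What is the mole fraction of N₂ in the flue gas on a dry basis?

0.839

Stoichiometric O₂ = 3.5 × 382 = 1337 mol; O₂ fed = 1337 × 1.203 = 1608 mol.
N₂ fed = 1608 × 79/21 = 6051 mol.
Fuel reacted = 0.871 × 382 → ξ = 332.7 mol.
Outlet (n = n₀ + ν ξ):
  C₂H₆: 382 − 1(332.7) = 49.28
  O₂: 1608 − 3.5(332.7) = 443.9
  N₂: 6051 (inert)
  CO₂: 0 + 2(332.7) = 665.4
  H₂O: 0 + 3(332.7) = 998.2
Dry total = 7209 mol; y_N₂ (dry) = 6051 / 7209 = 0.8393.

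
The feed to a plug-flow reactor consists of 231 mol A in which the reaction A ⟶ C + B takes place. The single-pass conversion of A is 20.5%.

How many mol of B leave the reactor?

47.4 mol

A reacted = 0.205 × 231 = 47.35 mol; ν_A = −1, so ξ = 47.35/1 = 47.35 mol.
Outlet amounts (n = n₀ + ν ξ):
  A: 231 − 1(47.35) = 183.6
  C: 0 + 1(47.35) = 47.35
  B: 0 + 1(47.35) = 47.35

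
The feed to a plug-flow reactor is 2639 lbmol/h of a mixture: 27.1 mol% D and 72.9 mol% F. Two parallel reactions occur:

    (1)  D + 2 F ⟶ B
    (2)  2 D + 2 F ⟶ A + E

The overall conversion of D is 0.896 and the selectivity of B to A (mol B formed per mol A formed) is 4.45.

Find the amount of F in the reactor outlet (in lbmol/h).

Conversion of D: D consumed = 0.896 × 715.2 = 640.8 lbmol/h = 1ξ₁ + 2ξ₂.
Selectivity: 1ξ₁ / (1ξ₂) = 4.45 → ξ₁ = 4.45 ξ₂.
Substitute: (1·4.45 + 2) ξ₂ = 640.8 → ξ₂ = 99.35 lbmol/h, ξ₁ = 442.1 lbmol/h.
Outlet amounts (n = n₀ + Σ ν·ξ):
  D: 715.2 − 1(442.1) − 2(99.35) = 74.38
  F: 1924 − 2(442.1) − 2(99.35) = 840.9
  B: 0 + 1(442.1) = 442.1
  A: 0 + 1(99.35) = 99.35
  E: 0 + 1(99.35) = 99.35

841 lbmol/h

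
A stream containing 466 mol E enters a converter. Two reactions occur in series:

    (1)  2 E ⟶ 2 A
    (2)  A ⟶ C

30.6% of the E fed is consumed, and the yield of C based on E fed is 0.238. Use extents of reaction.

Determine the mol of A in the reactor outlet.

Conversion of E: E consumed = 2ξ₁ = 0.306 × 466 → ξ₁ = 71.3 mol.
Yield of C: 1ξ₂ / 466 = 0.238 → ξ₂ = 110.9 mol.
Outlet amounts (n = n₀ + Σ ν·ξ):
  E: 466 − 2(71.3) = 323.4
  A: 0 + 2(71.3) − 1(110.9) = 31.69
  C: 0 + 1(110.9) = 110.9

31.7 mol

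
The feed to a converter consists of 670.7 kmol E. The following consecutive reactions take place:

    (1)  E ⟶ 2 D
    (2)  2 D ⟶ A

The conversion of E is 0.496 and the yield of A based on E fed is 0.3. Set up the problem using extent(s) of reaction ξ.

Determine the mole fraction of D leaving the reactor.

0.328

Conversion of E: E consumed = 1ξ₁ = 0.496 × 670.7 → ξ₁ = 332.7 kmol.
Yield of A: 1ξ₂ / 670.7 = 0.3 → ξ₂ = 201.2 kmol.
Outlet amounts (n = n₀ + Σ ν·ξ):
  E: 670.7 − 1(332.7) = 338
  D: 0 + 2(332.7) − 2(201.2) = 262.9
  A: 0 + 1(201.2) = 201.2
Total out = 802.2 kmol; y_D = 262.9 / 802.2 = 0.3278.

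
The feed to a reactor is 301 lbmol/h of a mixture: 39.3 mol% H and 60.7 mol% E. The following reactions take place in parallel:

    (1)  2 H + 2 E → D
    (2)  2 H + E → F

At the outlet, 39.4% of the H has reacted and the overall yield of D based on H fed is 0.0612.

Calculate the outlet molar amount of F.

Yield of D: 1ξ₁ / 118.3 = 0.0612 → ξ₁ = 7.24 lbmol/h.
Conversion of H: 2ξ₁ + 2ξ₂ = 0.394 × 118.3 = 46.61 → ξ₂ = 16.06 lbmol/h.
Outlet amounts (n = n₀ + Σ ν·ξ):
  H: 118.3 − 2(7.24) − 2(16.06) = 71.69
  E: 182.7 − 2(7.24) − 1(16.06) = 152.2
  D: 0 + 1(7.24) = 7.24
  F: 0 + 1(16.06) = 16.06

16.1 lbmol/h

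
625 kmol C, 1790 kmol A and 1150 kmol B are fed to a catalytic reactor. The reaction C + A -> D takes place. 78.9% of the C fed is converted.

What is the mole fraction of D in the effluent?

0.161

C reacted = 0.789 × 625 = 493.1 kmol; ν_C = −1, so ξ = 493.1/1 = 493.1 kmol.
Outlet amounts (n = n₀ + ν ξ):
  C: 625 − 1(493.1) = 131.9
  A: 1790 − 1(493.1) = 1297
  D: 0 + 1(493.1) = 493.1
  B: 1150 (inert)
Total out = 3072 kmol; y_D = 493.1 / 3072 = 0.1605.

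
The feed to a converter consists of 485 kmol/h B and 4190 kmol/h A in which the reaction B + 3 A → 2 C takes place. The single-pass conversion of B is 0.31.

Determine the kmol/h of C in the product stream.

B reacted = 0.31 × 485 = 150.3 kmol/h; ν_B = −1, so ξ = 150.3/1 = 150.3 kmol/h.
Outlet amounts (n = n₀ + ν ξ):
  B: 485 − 1(150.3) = 334.6
  A: 4190 − 3(150.3) = 3739
  C: 0 + 2(150.3) = 300.7

301 kmol/h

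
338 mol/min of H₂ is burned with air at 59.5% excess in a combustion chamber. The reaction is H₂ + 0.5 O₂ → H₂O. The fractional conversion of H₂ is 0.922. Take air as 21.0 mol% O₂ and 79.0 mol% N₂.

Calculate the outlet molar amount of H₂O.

312 mol/min

Stoichiometric O₂ = 0.5 × 338 = 169 mol/min; O₂ fed = 169 × 1.595 = 269.6 mol/min.
N₂ fed = 269.6 × 79/21 = 1014 mol/min.
Fuel reacted = 0.922 × 338 → ξ = 311.6 mol/min.
Outlet (n = n₀ + ν ξ):
  H₂: 338 − 1(311.6) = 26.36
  O₂: 269.6 − 0.5(311.6) = 113.7
  N₂: 1014 (inert)
  H₂O: 0 + 1(311.6) = 311.6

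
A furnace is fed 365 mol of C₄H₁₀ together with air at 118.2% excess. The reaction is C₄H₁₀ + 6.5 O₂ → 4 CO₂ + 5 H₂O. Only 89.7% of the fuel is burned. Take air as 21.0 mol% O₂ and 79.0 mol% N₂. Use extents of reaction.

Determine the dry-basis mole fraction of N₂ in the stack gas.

0.816

Stoichiometric O₂ = 6.5 × 365 = 2372 mol; O₂ fed = 2372 × 2.182 = 5177 mol.
N₂ fed = 5177 × 79/21 = 19470 mol.
Fuel reacted = 0.897 × 365 → ξ = 327.4 mol.
Outlet (n = n₀ + ν ξ):
  C₄H₁₀: 365 − 1(327.4) = 37.59
  O₂: 5177 − 6.5(327.4) = 3049
  N₂: 19470 (inert)
  CO₂: 0 + 4(327.4) = 1310
  H₂O: 0 + 5(327.4) = 1637
Dry total = 23870 mol; y_N₂ (dry) = 19470 / 23870 = 0.8158.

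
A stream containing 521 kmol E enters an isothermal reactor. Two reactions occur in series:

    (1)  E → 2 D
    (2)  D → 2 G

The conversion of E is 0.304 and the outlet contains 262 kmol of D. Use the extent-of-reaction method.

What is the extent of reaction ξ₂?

ξ₂ = 54.8 kmol

Conversion of E: E consumed = 1ξ₁ = 0.304 × 521 → ξ₁ = 158.4 kmol.
D balance: n_D = 0 + 2ξ₁ − 1ξ₂ = 262 → ξ₂ = (2·158.4 − 262)/1 = 54.77 kmol.
Outlet amounts (n = n₀ + Σ ν·ξ):
  E: 521 − 1(158.4) = 362.6
  D: 0 + 2(158.4) − 1(54.77) = 262
  G: 0 + 2(54.77) = 109.5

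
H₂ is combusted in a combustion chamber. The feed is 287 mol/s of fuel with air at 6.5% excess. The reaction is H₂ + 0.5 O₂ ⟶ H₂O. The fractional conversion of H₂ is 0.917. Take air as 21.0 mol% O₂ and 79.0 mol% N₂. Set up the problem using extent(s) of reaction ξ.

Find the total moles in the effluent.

883 mol/s

Stoichiometric O₂ = 0.5 × 287 = 143.5 mol/s; O₂ fed = 143.5 × 1.065 = 152.8 mol/s.
N₂ fed = 152.8 × 79/21 = 574.9 mol/s.
Fuel reacted = 0.917 × 287 → ξ = 263.2 mol/s.
Outlet (n = n₀ + ν ξ):
  H₂: 287 − 1(263.2) = 23.82
  O₂: 152.8 − 0.5(263.2) = 21.24
  N₂: 574.9 (inert)
  H₂O: 0 + 1(263.2) = 263.2
Total out = 23.82 + 21.24 + 574.9 + 263.2 = 883.2 mol/s.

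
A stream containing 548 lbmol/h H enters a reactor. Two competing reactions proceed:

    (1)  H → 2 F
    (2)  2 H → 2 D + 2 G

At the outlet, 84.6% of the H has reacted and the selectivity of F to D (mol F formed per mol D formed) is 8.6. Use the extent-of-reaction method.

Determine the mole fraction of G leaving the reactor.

Conversion of H: H consumed = 0.846 × 548 = 463.6 lbmol/h = 1ξ₁ + 2ξ₂.
Selectivity: 2ξ₁ / (2ξ₂) = 8.6 → ξ₁ = 8.6 ξ₂.
Substitute: (1·8.6 + 2) ξ₂ = 463.6 → ξ₂ = 43.74 lbmol/h, ξ₁ = 376.1 lbmol/h.
Outlet amounts (n = n₀ + Σ ν·ξ):
  H: 548 − 1(376.1) − 2(43.74) = 84.39
  F: 0 + 2(376.1) = 752.3
  D: 0 + 2(43.74) = 87.47
  G: 0 + 2(43.74) = 87.47
Total out = 1012 lbmol/h; y_G = 87.47 / 1012 = 0.08647.

0.0865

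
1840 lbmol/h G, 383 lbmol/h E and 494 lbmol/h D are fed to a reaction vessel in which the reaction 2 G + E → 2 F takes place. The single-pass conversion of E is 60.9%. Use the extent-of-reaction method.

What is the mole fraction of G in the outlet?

E reacted = 0.609 × 383 = 233.2 lbmol/h; ν_E = −1, so ξ = 233.2/1 = 233.2 lbmol/h.
Outlet amounts (n = n₀ + ν ξ):
  G: 1840 − 2(233.2) = 1374
  E: 383 − 1(233.2) = 149.8
  F: 0 + 2(233.2) = 466.5
  D: 494 (inert)
Total out = 2484 lbmol/h; y_G = 1374 / 2484 = 0.553.

0.553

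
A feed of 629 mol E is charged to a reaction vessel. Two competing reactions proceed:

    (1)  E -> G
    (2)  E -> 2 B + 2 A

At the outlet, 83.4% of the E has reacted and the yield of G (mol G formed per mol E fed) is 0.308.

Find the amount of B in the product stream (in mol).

662 mol

Yield of G: 1ξ₁ / 629 = 0.308 → ξ₁ = 193.7 mol.
Conversion of E: 1ξ₁ + 1ξ₂ = 0.834 × 629 = 524.6 → ξ₂ = 330.9 mol.
Outlet amounts (n = n₀ + Σ ν·ξ):
  E: 629 − 1(193.7) − 1(330.9) = 104.4
  G: 0 + 1(193.7) = 193.7
  B: 0 + 2(330.9) = 661.7
  A: 0 + 2(330.9) = 661.7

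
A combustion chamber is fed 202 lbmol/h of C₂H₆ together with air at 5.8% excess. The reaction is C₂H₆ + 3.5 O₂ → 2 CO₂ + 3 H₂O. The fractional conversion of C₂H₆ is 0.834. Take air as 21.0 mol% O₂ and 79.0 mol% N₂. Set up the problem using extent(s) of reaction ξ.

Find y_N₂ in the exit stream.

Stoichiometric O₂ = 3.5 × 202 = 707 lbmol/h; O₂ fed = 707 × 1.058 = 748 lbmol/h.
N₂ fed = 748 × 79/21 = 2814 lbmol/h.
Fuel reacted = 0.834 × 202 → ξ = 168.5 lbmol/h.
Outlet (n = n₀ + ν ξ):
  C₂H₆: 202 − 1(168.5) = 33.53
  O₂: 748 − 3.5(168.5) = 158.4
  N₂: 2814 (inert)
  CO₂: 0 + 2(168.5) = 336.9
  H₂O: 0 + 3(168.5) = 505.4
Total out = 3848 lbmol/h; y_N₂ = 2814 / 3848 = 0.7312.

0.731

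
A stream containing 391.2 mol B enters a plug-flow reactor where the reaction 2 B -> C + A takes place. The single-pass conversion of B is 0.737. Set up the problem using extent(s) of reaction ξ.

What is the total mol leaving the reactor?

391 mol

B reacted = 0.737 × 391.2 = 288.3 mol; ν_B = −2, so ξ = 288.3/2 = 144.2 mol.
Outlet amounts (n = n₀ + ν ξ):
  B: 391.2 − 2(144.2) = 102.9
  C: 0 + 1(144.2) = 144.2
  A: 0 + 1(144.2) = 144.2
Total out = 102.9 + 144.2 + 144.2 = 391.2 mol.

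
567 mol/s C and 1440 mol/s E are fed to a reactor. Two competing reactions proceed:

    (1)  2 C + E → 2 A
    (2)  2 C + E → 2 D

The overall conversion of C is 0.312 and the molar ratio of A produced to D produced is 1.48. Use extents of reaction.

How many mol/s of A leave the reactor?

106 mol/s

Conversion of C: C consumed = 0.312 × 567 = 176.9 mol/s = 2ξ₁ + 2ξ₂.
Selectivity: 2ξ₁ / (2ξ₂) = 1.48 → ξ₁ = 1.48 ξ₂.
Substitute: (2·1.48 + 2) ξ₂ = 176.9 → ξ₂ = 35.67 mol/s, ξ₁ = 52.79 mol/s.
Outlet amounts (n = n₀ + Σ ν·ξ):
  C: 567 − 2(52.79) − 2(35.67) = 390.1
  E: 1440 − 1(52.79) − 1(35.67) = 1352
  A: 0 + 2(52.79) = 105.6
  D: 0 + 2(35.67) = 71.33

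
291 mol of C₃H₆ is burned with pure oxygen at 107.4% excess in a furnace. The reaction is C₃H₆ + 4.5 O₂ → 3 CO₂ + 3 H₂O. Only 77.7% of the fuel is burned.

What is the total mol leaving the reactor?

Stoichiometric O₂ = 4.5 × 291 = 1310 mol; O₂ fed = 1310 × 2.074 = 2716 mol.
Fuel reacted = 0.777 × 291 → ξ = 226.1 mol.
Outlet (n = n₀ + ν ξ):
  C₃H₆: 291 − 1(226.1) = 64.89
  O₂: 2716 − 4.5(226.1) = 1698
  CO₂: 0 + 3(226.1) = 678.3
  H₂O: 0 + 3(226.1) = 678.3
Total out = 64.89 + 1698 + 678.3 + 678.3 = 3120 mol.

3120 mol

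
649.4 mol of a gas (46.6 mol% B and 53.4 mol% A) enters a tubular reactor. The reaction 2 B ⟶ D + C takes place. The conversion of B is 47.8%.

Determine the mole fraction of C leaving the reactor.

B reacted = 0.478 × 302.6 = 144.7 mol; ν_B = −2, so ξ = 144.7/2 = 72.33 mol.
Outlet amounts (n = n₀ + ν ξ):
  B: 302.6 − 2(72.33) = 158
  D: 0 + 1(72.33) = 72.33
  C: 0 + 1(72.33) = 72.33
  A: 346.8 (inert)
Total out = 649.4 mol; y_C = 72.33 / 649.4 = 0.1114.

0.111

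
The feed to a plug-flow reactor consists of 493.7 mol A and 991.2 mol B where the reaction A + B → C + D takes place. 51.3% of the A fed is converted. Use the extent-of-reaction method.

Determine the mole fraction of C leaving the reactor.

A reacted = 0.513 × 493.7 = 253.3 mol; ν_A = −1, so ξ = 253.3/1 = 253.3 mol.
Outlet amounts (n = n₀ + ν ξ):
  A: 493.7 − 1(253.3) = 240.4
  B: 991.2 − 1(253.3) = 737.9
  C: 0 + 1(253.3) = 253.3
  D: 0 + 1(253.3) = 253.3
Total out = 1485 mol; y_C = 253.3 / 1485 = 0.1706.

0.171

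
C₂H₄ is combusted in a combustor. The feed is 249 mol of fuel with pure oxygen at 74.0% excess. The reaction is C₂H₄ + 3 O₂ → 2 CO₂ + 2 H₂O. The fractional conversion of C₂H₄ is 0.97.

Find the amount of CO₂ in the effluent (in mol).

Stoichiometric O₂ = 3 × 249 = 747 mol; O₂ fed = 747 × 1.740 = 1300 mol.
Fuel reacted = 0.97 × 249 → ξ = 241.5 mol.
Outlet (n = n₀ + ν ξ):
  C₂H₄: 249 − 1(241.5) = 7.47
  O₂: 1300 − 3(241.5) = 575.2
  CO₂: 0 + 2(241.5) = 483.1
  H₂O: 0 + 2(241.5) = 483.1

483 mol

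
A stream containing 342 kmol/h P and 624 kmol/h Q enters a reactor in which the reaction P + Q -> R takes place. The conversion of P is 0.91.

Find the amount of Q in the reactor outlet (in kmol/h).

P reacted = 0.91 × 342 = 311.2 kmol/h; ν_P = −1, so ξ = 311.2/1 = 311.2 kmol/h.
Outlet amounts (n = n₀ + ν ξ):
  P: 342 − 1(311.2) = 30.78
  Q: 624 − 1(311.2) = 312.8
  R: 0 + 1(311.2) = 311.2

313 kmol/h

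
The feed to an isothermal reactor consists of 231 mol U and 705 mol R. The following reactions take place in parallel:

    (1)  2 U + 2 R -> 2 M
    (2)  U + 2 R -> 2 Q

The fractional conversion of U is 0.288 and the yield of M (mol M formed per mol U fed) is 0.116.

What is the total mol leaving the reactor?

Yield of M: 2ξ₁ / 231 = 0.116 → ξ₁ = 13.4 mol.
Conversion of U: 2ξ₁ + 1ξ₂ = 0.288 × 231 = 66.53 → ξ₂ = 39.73 mol.
Outlet amounts (n = n₀ + Σ ν·ξ):
  U: 231 − 2(13.4) − 1(39.73) = 164.5
  R: 705 − 2(13.4) − 2(39.73) = 598.7
  M: 0 + 2(13.4) = 26.8
  Q: 0 + 2(39.73) = 79.46
Total out = 164.5 + 598.7 + 26.8 + 79.46 = 869.5 mol.

869 mol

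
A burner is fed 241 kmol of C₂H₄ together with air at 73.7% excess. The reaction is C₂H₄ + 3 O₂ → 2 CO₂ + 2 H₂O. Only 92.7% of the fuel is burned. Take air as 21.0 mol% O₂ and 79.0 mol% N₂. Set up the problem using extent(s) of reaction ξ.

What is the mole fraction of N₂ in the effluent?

0.759

Stoichiometric O₂ = 3 × 241 = 723 kmol; O₂ fed = 723 × 1.737 = 1256 kmol.
N₂ fed = 1256 × 79/21 = 4724 kmol.
Fuel reacted = 0.927 × 241 → ξ = 223.4 kmol.
Outlet (n = n₀ + ν ξ):
  C₂H₄: 241 − 1(223.4) = 17.59
  O₂: 1256 − 3(223.4) = 585.6
  N₂: 4724 (inert)
  CO₂: 0 + 2(223.4) = 446.8
  H₂O: 0 + 2(223.4) = 446.8
Total out = 6221 kmol; y_N₂ = 4724 / 6221 = 0.7594.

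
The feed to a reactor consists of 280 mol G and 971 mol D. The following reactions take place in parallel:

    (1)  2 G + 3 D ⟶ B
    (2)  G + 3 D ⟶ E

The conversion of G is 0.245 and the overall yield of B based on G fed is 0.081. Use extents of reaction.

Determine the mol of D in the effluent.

833 mol

Yield of B: 1ξ₁ / 280 = 0.081 → ξ₁ = 22.68 mol.
Conversion of G: 2ξ₁ + 1ξ₂ = 0.245 × 280 = 68.6 → ξ₂ = 23.24 mol.
Outlet amounts (n = n₀ + Σ ν·ξ):
  G: 280 − 2(22.68) − 1(23.24) = 211.4
  D: 971 − 3(22.68) − 3(23.24) = 833.2
  B: 0 + 1(22.68) = 22.68
  E: 0 + 1(23.24) = 23.24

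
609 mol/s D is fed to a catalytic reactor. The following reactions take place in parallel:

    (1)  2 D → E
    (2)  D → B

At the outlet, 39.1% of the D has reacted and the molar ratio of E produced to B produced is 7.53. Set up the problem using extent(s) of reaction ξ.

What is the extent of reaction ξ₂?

Conversion of D: D consumed = 0.391 × 609 = 238.1 mol/s = 2ξ₁ + 1ξ₂.
Selectivity: 1ξ₁ / (1ξ₂) = 7.53 → ξ₁ = 7.53 ξ₂.
Substitute: (2·7.53 + 1) ξ₂ = 238.1 → ξ₂ = 14.83 mol/s, ξ₁ = 111.6 mol/s.
Outlet amounts (n = n₀ + Σ ν·ξ):
  D: 609 − 2(111.6) − 1(14.83) = 370.9
  E: 0 + 1(111.6) = 111.6
  B: 0 + 1(14.83) = 14.83

ξ₂ = 14.8 mol/s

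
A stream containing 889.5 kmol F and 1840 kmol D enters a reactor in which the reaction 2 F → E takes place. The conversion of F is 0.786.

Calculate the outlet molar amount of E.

F reacted = 0.786 × 889.5 = 699.1 kmol; ν_F = −2, so ξ = 699.1/2 = 349.6 kmol.
Outlet amounts (n = n₀ + ν ξ):
  F: 889.5 − 2(349.6) = 190.4
  E: 0 + 1(349.6) = 349.6
  D: 1840 (inert)

350 kmol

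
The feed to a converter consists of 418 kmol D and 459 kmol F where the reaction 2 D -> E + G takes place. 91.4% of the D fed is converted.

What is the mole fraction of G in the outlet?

0.218

D reacted = 0.914 × 418 = 382.1 kmol; ν_D = −2, so ξ = 382.1/2 = 191 kmol.
Outlet amounts (n = n₀ + ν ξ):
  D: 418 − 2(191) = 35.95
  E: 0 + 1(191) = 191
  G: 0 + 1(191) = 191
  F: 459 (inert)
Total out = 877 kmol; y_G = 191 / 877 = 0.2178.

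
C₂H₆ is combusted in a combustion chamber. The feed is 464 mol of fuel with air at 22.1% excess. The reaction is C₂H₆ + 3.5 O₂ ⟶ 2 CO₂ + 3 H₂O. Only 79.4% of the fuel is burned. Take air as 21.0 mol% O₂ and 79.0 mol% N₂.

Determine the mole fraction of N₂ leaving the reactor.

Stoichiometric O₂ = 3.5 × 464 = 1624 mol; O₂ fed = 1624 × 1.221 = 1983 mol.
N₂ fed = 1983 × 79/21 = 7459 mol.
Fuel reacted = 0.794 × 464 → ξ = 368.4 mol.
Outlet (n = n₀ + ν ξ):
  C₂H₆: 464 − 1(368.4) = 95.58
  O₂: 1983 − 3.5(368.4) = 693.4
  N₂: 7459 (inert)
  CO₂: 0 + 2(368.4) = 736.8
  H₂O: 0 + 3(368.4) = 1105
Total out = 10090 mol; y_N₂ = 7459 / 10090 = 0.7393.

0.739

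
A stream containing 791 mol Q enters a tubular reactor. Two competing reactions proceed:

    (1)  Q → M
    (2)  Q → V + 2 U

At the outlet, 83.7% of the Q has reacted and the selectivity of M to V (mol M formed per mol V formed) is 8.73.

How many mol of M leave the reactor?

Conversion of Q: Q consumed = 0.837 × 791 = 662.1 mol = 1ξ₁ + 1ξ₂.
Selectivity: 1ξ₁ / (1ξ₂) = 8.73 → ξ₁ = 8.73 ξ₂.
Substitute: (1·8.73 + 1) ξ₂ = 662.1 → ξ₂ = 68.04 mol, ξ₁ = 594 mol.
Outlet amounts (n = n₀ + Σ ν·ξ):
  Q: 791 − 1(594) − 1(68.04) = 128.9
  M: 0 + 1(594) = 594
  V: 0 + 1(68.04) = 68.04
  U: 0 + 2(68.04) = 136.1

594 mol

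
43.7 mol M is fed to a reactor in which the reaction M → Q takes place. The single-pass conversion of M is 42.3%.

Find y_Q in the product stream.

M reacted = 0.423 × 43.7 = 18.49 mol; ν_M = −1, so ξ = 18.49/1 = 18.49 mol.
Outlet amounts (n = n₀ + ν ξ):
  M: 43.7 − 1(18.49) = 25.21
  Q: 0 + 1(18.49) = 18.49
Total out = 43.7 mol; y_Q = 18.49 / 43.7 = 0.423.

0.423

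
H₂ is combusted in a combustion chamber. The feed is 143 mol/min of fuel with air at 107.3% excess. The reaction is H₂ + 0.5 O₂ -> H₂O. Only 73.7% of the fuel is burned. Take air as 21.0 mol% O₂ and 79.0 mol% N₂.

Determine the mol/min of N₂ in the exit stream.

Stoichiometric O₂ = 0.5 × 143 = 71.5 mol/min; O₂ fed = 71.5 × 2.073 = 148.2 mol/min.
N₂ fed = 148.2 × 79/21 = 557.6 mol/min.
Fuel reacted = 0.737 × 143 → ξ = 105.4 mol/min.
Outlet (n = n₀ + ν ξ):
  H₂: 143 − 1(105.4) = 37.61
  O₂: 148.2 − 0.5(105.4) = 95.52
  N₂: 557.6 (inert)
  H₂O: 0 + 1(105.4) = 105.4

558 mol/min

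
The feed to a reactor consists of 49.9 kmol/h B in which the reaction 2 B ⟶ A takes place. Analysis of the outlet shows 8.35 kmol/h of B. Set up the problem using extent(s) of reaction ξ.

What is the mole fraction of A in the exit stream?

For B: n = n₀ − 2ξ → 8.35 = 49.9 − 2ξ, giving ξ = 20.77 kmol/h.
Outlet amounts (n = n₀ + ν ξ):
  B: 49.9 − 2(20.77) = 8.35
  A: 0 + 1(20.77) = 20.77
Total out = 29.12 kmol/h; y_A = 20.77 / 29.12 = 0.7133.

0.713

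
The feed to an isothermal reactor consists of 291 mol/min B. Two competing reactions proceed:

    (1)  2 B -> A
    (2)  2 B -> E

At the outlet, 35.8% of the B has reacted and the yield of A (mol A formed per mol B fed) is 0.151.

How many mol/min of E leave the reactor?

8.15 mol/min

Yield of A: 1ξ₁ / 291 = 0.151 → ξ₁ = 43.94 mol/min.
Conversion of B: 2ξ₁ + 2ξ₂ = 0.358 × 291 = 104.2 → ξ₂ = 8.148 mol/min.
Outlet amounts (n = n₀ + Σ ν·ξ):
  B: 291 − 2(43.94) − 2(8.148) = 186.8
  A: 0 + 1(43.94) = 43.94
  E: 0 + 1(8.148) = 8.148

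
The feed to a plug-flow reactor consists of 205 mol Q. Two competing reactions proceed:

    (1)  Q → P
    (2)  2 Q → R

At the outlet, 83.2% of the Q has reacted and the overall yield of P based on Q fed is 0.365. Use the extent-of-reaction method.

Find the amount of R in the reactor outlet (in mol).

47.9 mol

Yield of P: 1ξ₁ / 205 = 0.365 → ξ₁ = 74.83 mol.
Conversion of Q: 1ξ₁ + 2ξ₂ = 0.832 × 205 = 170.6 → ξ₂ = 47.87 mol.
Outlet amounts (n = n₀ + Σ ν·ξ):
  Q: 205 − 1(74.83) − 2(47.87) = 34.44
  P: 0 + 1(74.83) = 74.83
  R: 0 + 1(47.87) = 47.87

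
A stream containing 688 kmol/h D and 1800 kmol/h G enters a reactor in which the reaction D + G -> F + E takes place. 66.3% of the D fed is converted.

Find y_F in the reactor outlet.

0.183

D reacted = 0.663 × 688 = 456.1 kmol/h; ν_D = −1, so ξ = 456.1/1 = 456.1 kmol/h.
Outlet amounts (n = n₀ + ν ξ):
  D: 688 − 1(456.1) = 231.9
  G: 1800 − 1(456.1) = 1344
  F: 0 + 1(456.1) = 456.1
  E: 0 + 1(456.1) = 456.1
Total out = 2488 kmol/h; y_F = 456.1 / 2488 = 0.1833.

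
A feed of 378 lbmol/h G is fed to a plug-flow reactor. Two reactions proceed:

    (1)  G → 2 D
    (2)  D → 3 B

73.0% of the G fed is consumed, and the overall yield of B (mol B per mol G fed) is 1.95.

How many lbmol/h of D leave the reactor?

Conversion of G: G consumed = 1ξ₁ = 0.73 × 378 → ξ₁ = 275.9 lbmol/h.
Yield of B: 3ξ₂ / 378 = 1.95 → ξ₂ = 245.7 lbmol/h.
Outlet amounts (n = n₀ + Σ ν·ξ):
  G: 378 − 1(275.9) = 102.1
  D: 0 + 2(275.9) − 1(245.7) = 306.2
  B: 0 + 3(245.7) = 737.1

306 lbmol/h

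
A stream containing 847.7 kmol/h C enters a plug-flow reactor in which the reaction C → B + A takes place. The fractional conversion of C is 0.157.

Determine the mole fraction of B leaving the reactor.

0.136

C reacted = 0.157 × 847.7 = 133.1 kmol/h; ν_C = −1, so ξ = 133.1/1 = 133.1 kmol/h.
Outlet amounts (n = n₀ + ν ξ):
  C: 847.7 − 1(133.1) = 714.6
  B: 0 + 1(133.1) = 133.1
  A: 0 + 1(133.1) = 133.1
Total out = 980.8 kmol/h; y_B = 133.1 / 980.8 = 0.1357.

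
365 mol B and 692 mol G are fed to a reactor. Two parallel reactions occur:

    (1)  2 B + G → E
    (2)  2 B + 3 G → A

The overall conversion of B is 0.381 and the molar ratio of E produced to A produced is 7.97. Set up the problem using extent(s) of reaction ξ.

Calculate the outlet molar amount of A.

7.75 mol

Conversion of B: B consumed = 0.381 × 365 = 139.1 mol = 2ξ₁ + 2ξ₂.
Selectivity: 1ξ₁ / (1ξ₂) = 7.97 → ξ₁ = 7.97 ξ₂.
Substitute: (2·7.97 + 2) ξ₂ = 139.1 → ξ₂ = 7.752 mol, ξ₁ = 61.78 mol.
Outlet amounts (n = n₀ + Σ ν·ξ):
  B: 365 − 2(61.78) − 2(7.752) = 225.9
  G: 692 − 1(61.78) − 3(7.752) = 607
  E: 0 + 1(61.78) = 61.78
  A: 0 + 1(7.752) = 7.752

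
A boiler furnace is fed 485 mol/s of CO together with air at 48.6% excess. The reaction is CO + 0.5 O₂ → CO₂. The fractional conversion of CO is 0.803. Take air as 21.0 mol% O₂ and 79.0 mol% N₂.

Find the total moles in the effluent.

Stoichiometric O₂ = 0.5 × 485 = 242.5 mol/s; O₂ fed = 242.5 × 1.486 = 360.4 mol/s.
N₂ fed = 360.4 × 79/21 = 1356 mol/s.
Fuel reacted = 0.803 × 485 → ξ = 389.5 mol/s.
Outlet (n = n₀ + ν ξ):
  CO: 485 − 1(389.5) = 95.54
  O₂: 360.4 − 0.5(389.5) = 165.6
  N₂: 1356 (inert)
  CO₂: 0 + 1(389.5) = 389.5
Total out = 95.54 + 165.6 + 1356 + 389.5 = 2006 mol/s.

2010 mol/s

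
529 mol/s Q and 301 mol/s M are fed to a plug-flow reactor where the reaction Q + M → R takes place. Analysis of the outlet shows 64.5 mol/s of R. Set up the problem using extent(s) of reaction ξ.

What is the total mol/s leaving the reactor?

766 mol/s

For R: n = n₀ + 1ξ → 64.5 = 0 + 1ξ, giving ξ = 64.5 mol/s.
Outlet amounts (n = n₀ + ν ξ):
  Q: 529 − 1(64.5) = 464.5
  M: 301 − 1(64.5) = 236.5
  R: 0 + 1(64.5) = 64.5
Total out = 464.5 + 236.5 + 64.5 = 765.5 mol/s.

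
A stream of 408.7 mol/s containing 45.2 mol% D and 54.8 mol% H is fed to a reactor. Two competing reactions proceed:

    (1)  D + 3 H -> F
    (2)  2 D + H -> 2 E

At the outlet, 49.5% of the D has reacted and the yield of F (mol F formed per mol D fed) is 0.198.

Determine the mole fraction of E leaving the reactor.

Yield of F: 1ξ₁ / 184.7 = 0.198 → ξ₁ = 36.58 mol/s.
Conversion of D: 1ξ₁ + 2ξ₂ = 0.495 × 184.7 = 91.44 → ξ₂ = 27.43 mol/s.
Outlet amounts (n = n₀ + Σ ν·ξ):
  D: 184.7 − 1(36.58) − 2(27.43) = 93.29
  H: 224 − 3(36.58) − 1(27.43) = 86.8
  F: 0 + 1(36.58) = 36.58
  E: 0 + 2(27.43) = 54.87
Total out = 271.5 mol/s; y_E = 54.87 / 271.5 = 0.2021.

0.202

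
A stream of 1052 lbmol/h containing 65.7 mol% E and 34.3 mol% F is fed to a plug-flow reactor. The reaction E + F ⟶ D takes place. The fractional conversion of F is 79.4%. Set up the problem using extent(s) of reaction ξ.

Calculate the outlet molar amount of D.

F reacted = 0.794 × 360.8 = 286.5 lbmol/h; ν_F = −1, so ξ = 286.5/1 = 286.5 lbmol/h.
Outlet amounts (n = n₀ + ν ξ):
  E: 691.2 − 1(286.5) = 404.7
  F: 360.8 − 1(286.5) = 74.33
  D: 0 + 1(286.5) = 286.5

287 lbmol/h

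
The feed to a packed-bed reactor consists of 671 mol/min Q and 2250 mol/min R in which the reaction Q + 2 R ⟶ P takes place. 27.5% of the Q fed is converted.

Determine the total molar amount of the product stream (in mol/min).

Q reacted = 0.275 × 671 = 184.5 mol/min; ν_Q = −1, so ξ = 184.5/1 = 184.5 mol/min.
Outlet amounts (n = n₀ + ν ξ):
  Q: 671 − 1(184.5) = 486.5
  R: 2250 − 2(184.5) = 1881
  P: 0 + 1(184.5) = 184.5
Total out = 486.5 + 1881 + 184.5 = 2552 mol/min.

2550 mol/min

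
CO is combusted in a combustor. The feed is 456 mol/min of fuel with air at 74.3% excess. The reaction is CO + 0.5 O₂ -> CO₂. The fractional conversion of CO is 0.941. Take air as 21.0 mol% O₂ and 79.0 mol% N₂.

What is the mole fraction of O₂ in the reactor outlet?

Stoichiometric O₂ = 0.5 × 456 = 228 mol/min; O₂ fed = 228 × 1.743 = 397.4 mol/min.
N₂ fed = 397.4 × 79/21 = 1495 mol/min.
Fuel reacted = 0.941 × 456 → ξ = 429.1 mol/min.
Outlet (n = n₀ + ν ξ):
  CO: 456 − 1(429.1) = 26.9
  O₂: 397.4 − 0.5(429.1) = 182.9
  N₂: 1495 (inert)
  CO₂: 0 + 1(429.1) = 429.1
Total out = 2134 mol/min; y_O₂ = 182.9 / 2134 = 0.08569.

0.0857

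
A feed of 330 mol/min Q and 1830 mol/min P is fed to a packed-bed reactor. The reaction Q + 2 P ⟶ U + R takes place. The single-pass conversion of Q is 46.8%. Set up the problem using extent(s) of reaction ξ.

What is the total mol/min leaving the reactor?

2010 mol/min

Q reacted = 0.468 × 330 = 154.4 mol/min; ν_Q = −1, so ξ = 154.4/1 = 154.4 mol/min.
Outlet amounts (n = n₀ + ν ξ):
  Q: 330 − 1(154.4) = 175.6
  P: 1830 − 2(154.4) = 1521
  U: 0 + 1(154.4) = 154.4
  R: 0 + 1(154.4) = 154.4
Total out = 175.6 + 1521 + 154.4 + 154.4 = 2006 mol/min.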